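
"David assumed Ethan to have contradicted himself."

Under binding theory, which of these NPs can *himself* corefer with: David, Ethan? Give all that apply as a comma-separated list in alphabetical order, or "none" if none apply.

Ethan

*himself* is a reflexive; Principle A requires it to be bound within its binding domain — the clause headed by 'contradicted'.
— David: subject of the matrix clause; c-commands the reflexive but lies outside its binding domain — cannot bind it (Principle A).
— Ethan: subject of the clause headed by 'contradicted'; c-commands the reflexive within its binding domain — allowed (Principle A).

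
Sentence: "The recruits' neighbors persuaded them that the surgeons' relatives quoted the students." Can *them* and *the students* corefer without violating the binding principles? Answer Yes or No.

No

*the students* is an R-expression; Principle C requires it to be free (not bound by any c-commanding expression).
— them: object of the matrix clause; the pronoun c-commands the R-expression — coreference blocked (Principle C).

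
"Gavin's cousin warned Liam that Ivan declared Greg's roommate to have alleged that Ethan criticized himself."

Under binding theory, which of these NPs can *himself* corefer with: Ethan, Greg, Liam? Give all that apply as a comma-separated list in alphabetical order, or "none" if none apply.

*himself* is a reflexive; Principle A requires it to be bound within its binding domain — the clause headed by 'criticized'.
— Ethan: subject of the clause headed by 'criticized'; c-commands the reflexive within its binding domain — allowed (Principle A).
— Greg: possessor inside the subject DP of the clause headed by 'alleged'; does not c-command the reflexive — cannot bind it (Principle A).
— Liam: object of the matrix clause; c-commands the reflexive but lies outside its binding domain — cannot bind it (Principle A).

Ethan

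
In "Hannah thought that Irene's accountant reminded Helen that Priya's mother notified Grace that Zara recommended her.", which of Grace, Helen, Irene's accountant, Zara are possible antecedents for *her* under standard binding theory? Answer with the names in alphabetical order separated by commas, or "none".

*her* is a pronoun; Principle B requires it to be free in its binding domain — the clause headed by 'recommended'.
— Grace: object of the clause headed by 'notified'; c-commands the pronoun but lies outside its binding domain — allowed.
— Helen: object of the clause headed by 'reminded'; c-commands the pronoun but lies outside its binding domain — allowed.
— Irene's accountant: subject of the clause headed by 'reminded'; c-commands the pronoun but lies outside its binding domain — allowed.
— Zara: subject of the clause headed by 'recommended'; c-commands the pronoun within its binding domain — blocked (Principle B).

Grace, Helen, Irene's accountant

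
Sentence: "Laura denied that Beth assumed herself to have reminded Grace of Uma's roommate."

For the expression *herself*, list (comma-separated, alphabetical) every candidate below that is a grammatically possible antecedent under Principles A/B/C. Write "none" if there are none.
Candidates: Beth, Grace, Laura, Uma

*herself* is a reflexive; Principle A requires it to be bound within its binding domain — the clause headed by 'assumed'.
— Beth: subject of the clause headed by 'assumed'; c-commands the reflexive within its binding domain — allowed (Principle A).
— Grace: object of the clause headed by 'reminded'; does not c-command the reflexive — cannot bind it (Principle A).
— Laura: subject of the matrix clause; c-commands the reflexive but lies outside its binding domain — cannot bind it (Principle A).
— Uma: possessor inside the second object DP of the clause headed by 'reminded'; does not c-command the reflexive — cannot bind it (Principle A).

Beth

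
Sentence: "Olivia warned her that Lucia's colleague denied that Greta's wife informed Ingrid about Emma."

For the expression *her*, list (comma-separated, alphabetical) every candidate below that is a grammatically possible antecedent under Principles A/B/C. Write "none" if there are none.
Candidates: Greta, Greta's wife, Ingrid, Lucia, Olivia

*her* is a pronoun; Principle B requires it to be free in its binding domain — the matrix clause.
— Greta: possessor inside the subject DP of the clause headed by 'informed'; is c-commanded by the pronoun; coreference would bind this R-expression — blocked (Principle C).
— Greta's wife: subject of the clause headed by 'informed'; is c-commanded by the pronoun; coreference would bind this R-expression — blocked (Principle C).
— Ingrid: object of the clause headed by 'informed'; is c-commanded by the pronoun; coreference would bind this R-expression — blocked (Principle C).
— Lucia: possessor inside the subject DP of the clause headed by 'denied'; is c-commanded by the pronoun; coreference would bind this R-expression — blocked (Principle C).
— Olivia: subject of the matrix clause; c-commands the pronoun within its binding domain — blocked (Principle B).

none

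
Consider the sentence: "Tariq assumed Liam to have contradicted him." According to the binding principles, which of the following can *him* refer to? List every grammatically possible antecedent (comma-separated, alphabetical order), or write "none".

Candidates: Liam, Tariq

Tariq

*him* is a pronoun; Principle B requires it to be free in its binding domain — the clause headed by 'contradicted'.
— Liam: subject of the clause headed by 'contradicted'; c-commands the pronoun within its binding domain — blocked (Principle B).
— Tariq: subject of the matrix clause; c-commands the pronoun but lies outside its binding domain — allowed.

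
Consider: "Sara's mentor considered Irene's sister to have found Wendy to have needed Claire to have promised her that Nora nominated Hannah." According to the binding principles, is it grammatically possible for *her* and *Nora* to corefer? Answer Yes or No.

No

*her* is a pronoun; Principle B requires it to be free in its binding domain — the clause headed by 'promised'.
— Nora: subject of the clause headed by 'nominated'; is c-commanded by the pronoun; coreference would bind this R-expression — blocked (Principle C).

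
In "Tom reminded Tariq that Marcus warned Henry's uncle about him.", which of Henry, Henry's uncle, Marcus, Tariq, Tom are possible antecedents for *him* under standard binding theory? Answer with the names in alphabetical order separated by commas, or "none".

Henry, Tariq, Tom

*him* is a pronoun; Principle B requires it to be free in its binding domain — the clause headed by 'warned'.
— Henry: possessor inside the object DP of the clause headed by 'warned'; does not c-command the pronoun — Principle B does not apply; allowed.
— Henry's uncle: object of the clause headed by 'warned'; c-commands the pronoun within its binding domain — blocked (Principle B).
— Marcus: subject of the clause headed by 'warned'; c-commands the pronoun within its binding domain — blocked (Principle B).
— Tariq: object of the matrix clause; c-commands the pronoun but lies outside its binding domain — allowed.
— Tom: subject of the matrix clause; c-commands the pronoun but lies outside its binding domain — allowed.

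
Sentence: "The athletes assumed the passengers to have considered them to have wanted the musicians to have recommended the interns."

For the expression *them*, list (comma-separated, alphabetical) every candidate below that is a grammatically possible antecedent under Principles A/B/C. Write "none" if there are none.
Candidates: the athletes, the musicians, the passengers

*them* is a pronoun; Principle B requires it to be free in its binding domain — the clause headed by 'considered'.
— the athletes: subject of the matrix clause; c-commands the pronoun but lies outside its binding domain — allowed.
— the musicians: subject of the clause headed by 'recommended'; is c-commanded by the pronoun; coreference would bind this R-expression — blocked (Principle C).
— the passengers: subject of the clause headed by 'considered'; c-commands the pronoun within its binding domain — blocked (Principle B).

the athletes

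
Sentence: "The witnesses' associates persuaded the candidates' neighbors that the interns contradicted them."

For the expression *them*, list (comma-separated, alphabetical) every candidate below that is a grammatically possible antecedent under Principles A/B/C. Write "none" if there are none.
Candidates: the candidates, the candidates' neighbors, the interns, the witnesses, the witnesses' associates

*them* is a pronoun; Principle B requires it to be free in its binding domain — the clause headed by 'contradicted'.
— the candidates: possessor inside the object DP of the matrix clause; does not c-command the pronoun — Principle B does not apply; allowed.
— the candidates' neighbors: object of the matrix clause; c-commands the pronoun but lies outside its binding domain — allowed.
— the interns: subject of the clause headed by 'contradicted'; c-commands the pronoun within its binding domain — blocked (Principle B).
— the witnesses: possessor inside the subject DP of the matrix clause; does not c-command the pronoun — Principle B does not apply; allowed.
— the witnesses' associates: subject of the matrix clause; c-commands the pronoun but lies outside its binding domain — allowed.

the candidates, the candidates' neighbors, the witnesses, the witnesses' associates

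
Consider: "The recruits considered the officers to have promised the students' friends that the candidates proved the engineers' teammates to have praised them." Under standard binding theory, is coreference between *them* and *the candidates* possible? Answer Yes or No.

*the candidates* is an R-expression; Principle C requires it to be free (not bound by any c-commanding expression).
— them: object of the clause headed by 'praised'; the pronoun does not c-command the R-expression — coreference allowed.

Yes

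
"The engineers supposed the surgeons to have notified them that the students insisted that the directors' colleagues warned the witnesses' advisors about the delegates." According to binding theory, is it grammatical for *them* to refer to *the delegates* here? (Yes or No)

No

*the delegates* is an R-expression; Principle C requires it to be free (not bound by any c-commanding expression).
— them: object of the clause headed by 'notified'; the pronoun c-commands the R-expression — coreference blocked (Principle C).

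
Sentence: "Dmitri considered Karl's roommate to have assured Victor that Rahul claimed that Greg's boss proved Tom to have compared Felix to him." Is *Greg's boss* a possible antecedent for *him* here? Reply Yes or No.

*him* is a pronoun; Principle B requires it to be free in its binding domain — the clause headed by 'compared'.
— Greg's boss: subject of the clause headed by 'proved'; c-commands the pronoun but lies outside its binding domain — allowed.

Yes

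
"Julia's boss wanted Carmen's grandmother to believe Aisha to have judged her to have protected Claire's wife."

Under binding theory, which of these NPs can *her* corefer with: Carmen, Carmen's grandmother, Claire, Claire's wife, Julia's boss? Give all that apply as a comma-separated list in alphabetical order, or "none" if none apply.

*her* is a pronoun; Principle B requires it to be free in its binding domain — the clause headed by 'judged'.
— Carmen: possessor inside the subject DP of the clause headed by 'believe'; does not c-command the pronoun — Principle B does not apply; allowed.
— Carmen's grandmother: subject of the clause headed by 'believe'; c-commands the pronoun but lies outside its binding domain — allowed.
— Claire: possessor inside the object DP of the clause headed by 'protected'; is c-commanded by the pronoun; coreference would bind this R-expression — blocked (Principle C).
— Claire's wife: object of the clause headed by 'protected'; is c-commanded by the pronoun; coreference would bind this R-expression — blocked (Principle C).
— Julia's boss: subject of the matrix clause; c-commands the pronoun but lies outside its binding domain — allowed.

Carmen, Carmen's grandmother, Julia's boss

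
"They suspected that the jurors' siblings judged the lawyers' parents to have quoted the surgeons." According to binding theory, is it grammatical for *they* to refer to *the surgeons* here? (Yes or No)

No

*the surgeons* is an R-expression; Principle C requires it to be free (not bound by any c-commanding expression).
— they: subject of the matrix clause; the pronoun c-commands the R-expression — coreference blocked (Principle C).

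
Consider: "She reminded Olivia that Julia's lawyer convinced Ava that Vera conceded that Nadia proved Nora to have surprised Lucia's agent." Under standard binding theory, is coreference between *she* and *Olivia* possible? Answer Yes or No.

*Olivia* is an R-expression; Principle C requires it to be free (not bound by any c-commanding expression).
— she: subject of the matrix clause; the pronoun c-commands the R-expression — coreference blocked (Principle C).

No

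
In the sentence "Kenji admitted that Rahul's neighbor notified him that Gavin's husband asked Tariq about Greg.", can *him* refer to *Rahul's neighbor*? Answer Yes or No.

*him* is a pronoun; Principle B requires it to be free in its binding domain — the clause headed by 'notified'.
— Rahul's neighbor: subject of the clause headed by 'notified'; c-commands the pronoun within its binding domain — blocked (Principle B).

No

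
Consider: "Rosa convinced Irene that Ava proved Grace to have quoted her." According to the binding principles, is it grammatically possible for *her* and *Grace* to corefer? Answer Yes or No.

*her* is a pronoun; Principle B requires it to be free in its binding domain — the clause headed by 'quoted'.
— Grace: subject of the clause headed by 'quoted'; c-commands the pronoun within its binding domain — blocked (Principle B).

No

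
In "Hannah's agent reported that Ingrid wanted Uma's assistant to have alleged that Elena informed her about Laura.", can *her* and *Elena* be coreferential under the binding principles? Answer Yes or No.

No

*Elena* is an R-expression; Principle C requires it to be free (not bound by any c-commanding expression).
— her: object of the clause headed by 'informed'; the R-expression locally c-commands the pronoun — coreference blocked (Principle B on the pronoun).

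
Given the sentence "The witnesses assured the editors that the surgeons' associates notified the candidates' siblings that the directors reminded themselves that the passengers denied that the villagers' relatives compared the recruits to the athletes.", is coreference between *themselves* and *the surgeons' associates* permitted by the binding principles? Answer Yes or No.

*themselves* is a reflexive; Principle A requires it to be bound within its binding domain — the clause headed by 'reminded'.
— the surgeons' associates: subject of the clause headed by 'notified'; c-commands the reflexive but lies outside its binding domain — cannot bind it (Principle A).

No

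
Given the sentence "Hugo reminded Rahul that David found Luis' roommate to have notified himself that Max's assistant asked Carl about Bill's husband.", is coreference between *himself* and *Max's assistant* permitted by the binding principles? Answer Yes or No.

No

*himself* is a reflexive; Principle A requires it to be bound within its binding domain — the clause headed by 'notified'.
— Max's assistant: subject of the clause headed by 'asked'; does not c-command the reflexive — cannot bind it (Principle A).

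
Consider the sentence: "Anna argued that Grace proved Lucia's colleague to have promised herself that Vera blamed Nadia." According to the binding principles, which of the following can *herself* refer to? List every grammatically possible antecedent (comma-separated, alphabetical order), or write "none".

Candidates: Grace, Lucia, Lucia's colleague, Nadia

*herself* is a reflexive; Principle A requires it to be bound within its binding domain — the clause headed by 'promised'.
— Grace: subject of the clause headed by 'proved'; c-commands the reflexive but lies outside its binding domain — cannot bind it (Principle A).
— Lucia: possessor inside the subject DP of the clause headed by 'promised'; does not c-command the reflexive — cannot bind it (Principle A).
— Lucia's colleague: subject of the clause headed by 'promised'; c-commands the reflexive within its binding domain — allowed (Principle A).
— Nadia: object of the clause headed by 'blamed'; does not c-command the reflexive — cannot bind it (Principle A).

Lucia's colleague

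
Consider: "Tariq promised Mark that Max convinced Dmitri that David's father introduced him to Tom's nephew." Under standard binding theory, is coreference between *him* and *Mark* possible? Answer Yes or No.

Yes

*Mark* is an R-expression; Principle C requires it to be free (not bound by any c-commanding expression).
— him: object of the clause headed by 'introduced'; the pronoun does not c-command the R-expression — coreference allowed.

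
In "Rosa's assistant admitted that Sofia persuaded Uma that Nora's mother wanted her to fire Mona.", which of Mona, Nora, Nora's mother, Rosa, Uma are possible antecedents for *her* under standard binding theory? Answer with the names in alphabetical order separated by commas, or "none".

*her* is a pronoun; Principle B requires it to be free in its binding domain — the clause headed by 'wanted'.
— Mona: object of the clause headed by 'fire'; is c-commanded by the pronoun; coreference would bind this R-expression — blocked (Principle C).
— Nora: possessor inside the subject DP of the clause headed by 'wanted'; does not c-command the pronoun — Principle B does not apply; allowed.
— Nora's mother: subject of the clause headed by 'wanted'; c-commands the pronoun within its binding domain — blocked (Principle B).
— Rosa: possessor inside the subject DP of the matrix clause; does not c-command the pronoun — Principle B does not apply; allowed.
— Uma: object of the clause headed by 'persuaded'; c-commands the pronoun but lies outside its binding domain — allowed.

Nora, Rosa, Uma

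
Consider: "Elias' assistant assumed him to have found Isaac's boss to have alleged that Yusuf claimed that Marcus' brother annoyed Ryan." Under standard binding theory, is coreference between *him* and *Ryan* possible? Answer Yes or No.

No

*Ryan* is an R-expression; Principle C requires it to be free (not bound by any c-commanding expression).
— him: subject of the clause headed by 'found'; the pronoun c-commands the R-expression — coreference blocked (Principle C).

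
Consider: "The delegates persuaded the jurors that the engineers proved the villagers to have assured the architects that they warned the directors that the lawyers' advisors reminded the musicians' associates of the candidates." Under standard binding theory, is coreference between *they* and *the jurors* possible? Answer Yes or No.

Yes

*the jurors* is an R-expression; Principle C requires it to be free (not bound by any c-commanding expression).
— they: subject of the clause headed by 'warned'; the pronoun does not c-command the R-expression — coreference allowed.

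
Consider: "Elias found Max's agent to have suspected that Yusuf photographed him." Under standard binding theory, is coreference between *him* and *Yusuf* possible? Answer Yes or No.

No

*Yusuf* is an R-expression; Principle C requires it to be free (not bound by any c-commanding expression).
— him: object of the clause headed by 'photographed'; the R-expression locally c-commands the pronoun — coreference blocked (Principle B on the pronoun).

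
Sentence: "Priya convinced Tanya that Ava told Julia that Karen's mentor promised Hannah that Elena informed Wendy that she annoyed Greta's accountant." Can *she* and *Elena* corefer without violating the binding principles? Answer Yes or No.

Yes

*Elena* is an R-expression; Principle C requires it to be free (not bound by any c-commanding expression).
— she: subject of the clause headed by 'annoyed'; the pronoun does not c-command the R-expression — coreference allowed.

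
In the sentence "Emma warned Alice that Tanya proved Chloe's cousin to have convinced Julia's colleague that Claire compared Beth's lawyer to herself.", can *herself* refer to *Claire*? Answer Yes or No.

*herself* is a reflexive; Principle A requires it to be bound within its binding domain — the clause headed by 'compared'.
— Claire: subject of the clause headed by 'compared'; c-commands the reflexive within its binding domain — allowed (Principle A).

Yes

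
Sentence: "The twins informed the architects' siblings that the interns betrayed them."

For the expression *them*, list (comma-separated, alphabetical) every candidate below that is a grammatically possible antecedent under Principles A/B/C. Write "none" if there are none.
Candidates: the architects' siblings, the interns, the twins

*them* is a pronoun; Principle B requires it to be free in its binding domain — the clause headed by 'betrayed'.
— the architects' siblings: object of the matrix clause; c-commands the pronoun but lies outside its binding domain — allowed.
— the interns: subject of the clause headed by 'betrayed'; c-commands the pronoun within its binding domain — blocked (Principle B).
— the twins: subject of the matrix clause; c-commands the pronoun but lies outside its binding domain — allowed.

the architects' siblings, the twins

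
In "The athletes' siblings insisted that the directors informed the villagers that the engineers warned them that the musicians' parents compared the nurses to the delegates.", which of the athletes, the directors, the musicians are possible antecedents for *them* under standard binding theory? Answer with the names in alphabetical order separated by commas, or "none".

the athletes, the directors

*them* is a pronoun; Principle B requires it to be free in its binding domain — the clause headed by 'warned'.
— the athletes: possessor inside the subject DP of the matrix clause; does not c-command the pronoun — Principle B does not apply; allowed.
— the directors: subject of the clause headed by 'informed'; c-commands the pronoun but lies outside its binding domain — allowed.
— the musicians: possessor inside the subject DP of the clause headed by 'compared'; is c-commanded by the pronoun; coreference would bind this R-expression — blocked (Principle C).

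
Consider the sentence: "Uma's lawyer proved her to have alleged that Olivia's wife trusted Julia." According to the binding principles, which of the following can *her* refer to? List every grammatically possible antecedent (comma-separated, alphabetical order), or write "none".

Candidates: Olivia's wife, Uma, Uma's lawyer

*her* is a pronoun; Principle B requires it to be free in its binding domain — the matrix clause.
— Olivia's wife: subject of the clause headed by 'trusted'; is c-commanded by the pronoun; coreference would bind this R-expression — blocked (Principle C).
— Uma: possessor inside the subject DP of the matrix clause; does not c-command the pronoun — Principle B does not apply; allowed.
— Uma's lawyer: subject of the matrix clause; c-commands the pronoun within its binding domain — blocked (Principle B).

Uma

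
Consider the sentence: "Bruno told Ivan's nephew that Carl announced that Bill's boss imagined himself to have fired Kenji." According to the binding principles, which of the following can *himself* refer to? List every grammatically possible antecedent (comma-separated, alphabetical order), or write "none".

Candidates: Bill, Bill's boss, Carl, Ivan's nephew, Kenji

Bill's boss

*himself* is a reflexive; Principle A requires it to be bound within its binding domain — the clause headed by 'imagined'.
— Bill: possessor inside the subject DP of the clause headed by 'imagined'; does not c-command the reflexive — cannot bind it (Principle A).
— Bill's boss: subject of the clause headed by 'imagined'; c-commands the reflexive within its binding domain — allowed (Principle A).
— Carl: subject of the clause headed by 'announced'; c-commands the reflexive but lies outside its binding domain — cannot bind it (Principle A).
— Ivan's nephew: object of the matrix clause; c-commands the reflexive but lies outside its binding domain — cannot bind it (Principle A).
— Kenji: object of the clause headed by 'fired'; does not c-command the reflexive — cannot bind it (Principle A).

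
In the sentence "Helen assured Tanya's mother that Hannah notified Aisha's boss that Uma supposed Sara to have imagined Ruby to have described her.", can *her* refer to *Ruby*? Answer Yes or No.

*her* is a pronoun; Principle B requires it to be free in its binding domain — the clause headed by 'described'.
— Ruby: subject of the clause headed by 'described'; c-commands the pronoun within its binding domain — blocked (Principle B).

No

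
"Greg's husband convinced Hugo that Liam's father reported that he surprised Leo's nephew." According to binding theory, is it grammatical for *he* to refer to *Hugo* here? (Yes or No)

Yes

*Hugo* is an R-expression; Principle C requires it to be free (not bound by any c-commanding expression).
— he: subject of the clause headed by 'surprised'; the pronoun does not c-command the R-expression — coreference allowed.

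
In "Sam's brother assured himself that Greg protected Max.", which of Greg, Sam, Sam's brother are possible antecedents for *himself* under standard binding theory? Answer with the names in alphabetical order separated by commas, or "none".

Sam's brother

*himself* is a reflexive; Principle A requires it to be bound within its binding domain — the matrix clause.
— Greg: subject of the clause headed by 'protected'; does not c-command the reflexive — cannot bind it (Principle A).
— Sam: possessor inside the subject DP of the matrix clause; does not c-command the reflexive — cannot bind it (Principle A).
— Sam's brother: subject of the matrix clause; c-commands the reflexive within its binding domain — allowed (Principle A).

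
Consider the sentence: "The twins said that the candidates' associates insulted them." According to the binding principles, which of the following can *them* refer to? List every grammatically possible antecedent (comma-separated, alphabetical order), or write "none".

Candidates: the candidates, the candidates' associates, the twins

the candidates, the twins

*them* is a pronoun; Principle B requires it to be free in its binding domain — the clause headed by 'insulted'.
— the candidates: possessor inside the subject DP of the clause headed by 'insulted'; does not c-command the pronoun — Principle B does not apply; allowed.
— the candidates' associates: subject of the clause headed by 'insulted'; c-commands the pronoun within its binding domain — blocked (Principle B).
— the twins: subject of the matrix clause; c-commands the pronoun but lies outside its binding domain — allowed.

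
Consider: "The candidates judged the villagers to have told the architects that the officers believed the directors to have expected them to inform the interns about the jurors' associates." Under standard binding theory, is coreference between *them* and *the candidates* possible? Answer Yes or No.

*the candidates* is an R-expression; Principle C requires it to be free (not bound by any c-commanding expression).
— them: subject of the clause headed by 'inform'; the pronoun does not c-command the R-expression — coreference allowed.

Yes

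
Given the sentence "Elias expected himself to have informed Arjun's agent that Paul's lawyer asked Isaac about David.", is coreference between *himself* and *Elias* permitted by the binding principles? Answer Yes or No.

*himself* is a reflexive; Principle A requires it to be bound within its binding domain — the matrix clause.
— Elias: subject of the matrix clause; c-commands the reflexive within its binding domain — allowed (Principle A).

Yes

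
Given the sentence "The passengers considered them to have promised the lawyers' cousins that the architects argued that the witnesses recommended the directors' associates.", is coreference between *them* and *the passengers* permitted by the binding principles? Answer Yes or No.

*them* is a pronoun; Principle B requires it to be free in its binding domain — the matrix clause.
— the passengers: subject of the matrix clause; c-commands the pronoun within its binding domain — blocked (Principle B).

No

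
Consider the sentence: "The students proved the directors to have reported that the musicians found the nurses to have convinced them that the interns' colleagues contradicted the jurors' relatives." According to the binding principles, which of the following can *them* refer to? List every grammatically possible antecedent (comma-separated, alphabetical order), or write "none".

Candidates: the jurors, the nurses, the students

the students

*them* is a pronoun; Principle B requires it to be free in its binding domain — the clause headed by 'convinced'.
— the jurors: possessor inside the object DP of the clause headed by 'contradicted'; is c-commanded by the pronoun; coreference would bind this R-expression — blocked (Principle C).
— the nurses: subject of the clause headed by 'convinced'; c-commands the pronoun within its binding domain — blocked (Principle B).
— the students: subject of the matrix clause; c-commands the pronoun but lies outside its binding domain — allowed.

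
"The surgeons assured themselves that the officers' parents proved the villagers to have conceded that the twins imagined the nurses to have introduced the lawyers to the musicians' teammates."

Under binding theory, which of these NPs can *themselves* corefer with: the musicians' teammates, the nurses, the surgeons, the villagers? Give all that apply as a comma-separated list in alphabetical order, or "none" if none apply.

the surgeons

*themselves* is a reflexive; Principle A requires it to be bound within its binding domain — the matrix clause.
— the musicians' teammates: second object of the clause headed by 'introduced'; does not c-command the reflexive — cannot bind it (Principle A).
— the nurses: subject of the clause headed by 'introduced'; does not c-command the reflexive — cannot bind it (Principle A).
— the surgeons: subject of the matrix clause; c-commands the reflexive within its binding domain — allowed (Principle A).
— the villagers: subject of the clause headed by 'conceded'; does not c-command the reflexive — cannot bind it (Principle A).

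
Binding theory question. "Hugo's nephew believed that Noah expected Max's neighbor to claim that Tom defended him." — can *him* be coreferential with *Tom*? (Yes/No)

No

*him* is a pronoun; Principle B requires it to be free in its binding domain — the clause headed by 'defended'.
— Tom: subject of the clause headed by 'defended'; c-commands the pronoun within its binding domain — blocked (Principle B).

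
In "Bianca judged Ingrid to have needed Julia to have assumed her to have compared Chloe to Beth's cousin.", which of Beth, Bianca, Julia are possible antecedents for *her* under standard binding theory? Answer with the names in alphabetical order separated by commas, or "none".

*her* is a pronoun; Principle B requires it to be free in its binding domain — the clause headed by 'assumed'.
— Beth: possessor inside the second object DP of the clause headed by 'compared'; is c-commanded by the pronoun; coreference would bind this R-expression — blocked (Principle C).
— Bianca: subject of the matrix clause; c-commands the pronoun but lies outside its binding domain — allowed.
— Julia: subject of the clause headed by 'assumed'; c-commands the pronoun within its binding domain — blocked (Principle B).

Bianca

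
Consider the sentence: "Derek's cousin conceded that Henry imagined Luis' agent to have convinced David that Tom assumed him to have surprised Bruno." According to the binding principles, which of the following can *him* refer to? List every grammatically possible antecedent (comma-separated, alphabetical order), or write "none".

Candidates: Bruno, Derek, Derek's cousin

Derek, Derek's cousin

*him* is a pronoun; Principle B requires it to be free in its binding domain — the clause headed by 'assumed'.
— Bruno: object of the clause headed by 'surprised'; is c-commanded by the pronoun; coreference would bind this R-expression — blocked (Principle C).
— Derek: possessor inside the subject DP of the matrix clause; does not c-command the pronoun — Principle B does not apply; allowed.
— Derek's cousin: subject of the matrix clause; c-commands the pronoun but lies outside its binding domain — allowed.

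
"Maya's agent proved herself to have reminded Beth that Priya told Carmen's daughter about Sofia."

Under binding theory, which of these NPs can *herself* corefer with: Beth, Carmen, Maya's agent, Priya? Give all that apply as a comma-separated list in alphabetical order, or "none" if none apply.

*herself* is a reflexive; Principle A requires it to be bound within its binding domain — the matrix clause.
— Beth: object of the clause headed by 'reminded'; does not c-command the reflexive — cannot bind it (Principle A).
— Carmen: possessor inside the object DP of the clause headed by 'told'; does not c-command the reflexive — cannot bind it (Principle A).
— Maya's agent: subject of the matrix clause; c-commands the reflexive within its binding domain — allowed (Principle A).
— Priya: subject of the clause headed by 'told'; does not c-command the reflexive — cannot bind it (Principle A).

Maya's agent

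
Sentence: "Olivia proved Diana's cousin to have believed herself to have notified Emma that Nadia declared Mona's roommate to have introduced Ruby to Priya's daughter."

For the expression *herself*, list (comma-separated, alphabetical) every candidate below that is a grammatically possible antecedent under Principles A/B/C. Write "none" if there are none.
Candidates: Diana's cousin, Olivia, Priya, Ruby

*herself* is a reflexive; Principle A requires it to be bound within its binding domain — the clause headed by 'believed'.
— Diana's cousin: subject of the clause headed by 'believed'; c-commands the reflexive within its binding domain — allowed (Principle A).
— Olivia: subject of the matrix clause; c-commands the reflexive but lies outside its binding domain — cannot bind it (Principle A).
— Priya: possessor inside the second object DP of the clause headed by 'introduced'; does not c-command the reflexive — cannot bind it (Principle A).
— Ruby: object of the clause headed by 'introduced'; does not c-command the reflexive — cannot bind it (Principle A).

Diana's cousin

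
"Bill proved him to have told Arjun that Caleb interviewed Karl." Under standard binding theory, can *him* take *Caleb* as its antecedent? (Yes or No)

No

*him* is a pronoun; Principle B requires it to be free in its binding domain — the matrix clause.
— Caleb: subject of the clause headed by 'interviewed'; is c-commanded by the pronoun; coreference would bind this R-expression — blocked (Principle C).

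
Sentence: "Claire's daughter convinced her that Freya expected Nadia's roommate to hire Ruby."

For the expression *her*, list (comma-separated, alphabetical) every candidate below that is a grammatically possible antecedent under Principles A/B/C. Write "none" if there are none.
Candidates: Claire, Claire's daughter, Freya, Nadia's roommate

Claire

*her* is a pronoun; Principle B requires it to be free in its binding domain — the matrix clause.
— Claire: possessor inside the subject DP of the matrix clause; does not c-command the pronoun — Principle B does not apply; allowed.
— Claire's daughter: subject of the matrix clause; c-commands the pronoun within its binding domain — blocked (Principle B).
— Freya: subject of the clause headed by 'expected'; is c-commanded by the pronoun; coreference would bind this R-expression — blocked (Principle C).
— Nadia's roommate: subject of the clause headed by 'hire'; is c-commanded by the pronoun; coreference would bind this R-expression — blocked (Principle C).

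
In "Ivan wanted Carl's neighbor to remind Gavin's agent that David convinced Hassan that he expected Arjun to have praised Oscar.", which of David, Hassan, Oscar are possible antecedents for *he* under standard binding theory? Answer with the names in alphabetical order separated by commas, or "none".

*he* is a pronoun; Principle B requires it to be free in its binding domain — the clause headed by 'expected'.
— David: subject of the clause headed by 'convinced'; c-commands the pronoun but lies outside its binding domain — allowed.
— Hassan: object of the clause headed by 'convinced'; c-commands the pronoun but lies outside its binding domain — allowed.
— Oscar: object of the clause headed by 'praised'; is c-commanded by the pronoun; coreference would bind this R-expression — blocked (Principle C).

David, Hassan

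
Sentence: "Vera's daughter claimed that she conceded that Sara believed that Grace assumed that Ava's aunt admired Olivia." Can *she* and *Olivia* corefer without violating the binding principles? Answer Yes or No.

*Olivia* is an R-expression; Principle C requires it to be free (not bound by any c-commanding expression).
— she: subject of the clause headed by 'conceded'; the pronoun c-commands the R-expression — coreference blocked (Principle C).

No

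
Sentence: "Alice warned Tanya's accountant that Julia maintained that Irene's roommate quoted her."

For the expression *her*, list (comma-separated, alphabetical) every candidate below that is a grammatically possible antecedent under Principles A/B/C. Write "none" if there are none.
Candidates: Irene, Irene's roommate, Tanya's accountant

*her* is a pronoun; Principle B requires it to be free in its binding domain — the clause headed by 'quoted'.
— Irene: possessor inside the subject DP of the clause headed by 'quoted'; does not c-command the pronoun — Principle B does not apply; allowed.
— Irene's roommate: subject of the clause headed by 'quoted'; c-commands the pronoun within its binding domain — blocked (Principle B).
— Tanya's accountant: object of the matrix clause; c-commands the pronoun but lies outside its binding domain — allowed.

Irene, Tanya's accountant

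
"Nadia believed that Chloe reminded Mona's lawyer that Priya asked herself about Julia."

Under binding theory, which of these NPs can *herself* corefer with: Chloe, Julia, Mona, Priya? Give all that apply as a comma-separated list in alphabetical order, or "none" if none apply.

*herself* is a reflexive; Principle A requires it to be bound within its binding domain — the clause headed by 'asked'.
— Chloe: subject of the clause headed by 'reminded'; c-commands the reflexive but lies outside its binding domain — cannot bind it (Principle A).
— Julia: second object of the clause headed by 'asked'; does not c-command the reflexive — cannot bind it (Principle A).
— Mona: possessor inside the object DP of the clause headed by 'reminded'; does not c-command the reflexive — cannot bind it (Principle A).
— Priya: subject of the clause headed by 'asked'; c-commands the reflexive within its binding domain — allowed (Principle A).

Priya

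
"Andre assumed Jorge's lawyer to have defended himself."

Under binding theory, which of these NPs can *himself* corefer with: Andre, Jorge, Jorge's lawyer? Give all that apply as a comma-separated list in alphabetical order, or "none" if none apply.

Jorge's lawyer

*himself* is a reflexive; Principle A requires it to be bound within its binding domain — the clause headed by 'defended'.
— Andre: subject of the matrix clause; c-commands the reflexive but lies outside its binding domain — cannot bind it (Principle A).
— Jorge: possessor inside the subject DP of the clause headed by 'defended'; does not c-command the reflexive — cannot bind it (Principle A).
— Jorge's lawyer: subject of the clause headed by 'defended'; c-commands the reflexive within its binding domain — allowed (Principle A).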